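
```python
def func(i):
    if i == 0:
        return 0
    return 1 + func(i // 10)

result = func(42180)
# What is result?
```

Count of digits of 42180: 5

Answer: 5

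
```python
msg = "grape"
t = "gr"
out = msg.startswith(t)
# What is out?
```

Trace:
`msg = "grape"` → msg = 'grape'
`t = "gr"` → t = 'gr'
`out = msg.startswith(t)` → out = True
So out = True

Answer: True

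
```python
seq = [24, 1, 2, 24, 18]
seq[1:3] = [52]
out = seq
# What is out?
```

Trace:
`seq = [24, 1, 2, 24, 18]` → seq = [24, 1, 2, 24, 18]
`seq[1:3] = [52]` → seq = [24, 52, 24, 18]
`out = seq` → out = [24, 52, 24, 18]
So out = [24, 52, 24, 18]

Answer: [24, 52, 24, 18]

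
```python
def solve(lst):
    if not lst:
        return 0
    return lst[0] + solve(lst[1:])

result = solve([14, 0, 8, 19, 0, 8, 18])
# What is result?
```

14 + 0 + 8 + 19 + 0 + 8 + 18 + 0 = 67

Answer: 67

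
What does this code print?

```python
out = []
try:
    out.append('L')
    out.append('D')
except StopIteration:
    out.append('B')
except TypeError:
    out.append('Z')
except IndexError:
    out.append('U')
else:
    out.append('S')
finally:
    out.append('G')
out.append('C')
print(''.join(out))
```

Execution trace: 'L' (try body) → 'D' (try body, no exception) → 'S' (else) → 'G' (finally) → 'C' (after the try/except). Output: LDSGC

Answer: LDSGC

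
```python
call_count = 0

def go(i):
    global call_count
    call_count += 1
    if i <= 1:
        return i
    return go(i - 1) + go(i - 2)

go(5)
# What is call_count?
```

Calls(i) = 1 + Calls(i-1) + Calls(i-2); Calls(0)=Calls(1)=1. For i=5 this gives 15.

Answer: 15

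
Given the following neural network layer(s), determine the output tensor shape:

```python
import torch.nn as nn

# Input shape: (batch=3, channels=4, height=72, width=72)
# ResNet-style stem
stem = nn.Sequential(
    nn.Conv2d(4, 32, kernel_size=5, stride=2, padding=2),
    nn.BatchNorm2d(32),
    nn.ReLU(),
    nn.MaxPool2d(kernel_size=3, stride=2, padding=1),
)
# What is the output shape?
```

Input: (3, 4, 72, 72) -> after Conv2d 5x5 stride=2: (3, 32, 36, 36) -> Output: (3, 32, 18, 18)

Answer: (3, 32, 18, 18)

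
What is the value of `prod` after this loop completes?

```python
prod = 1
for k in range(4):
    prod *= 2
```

2^4 = 16
`prod` takes the values: 1 → 2 → 4 → 8 → 16

Answer: 16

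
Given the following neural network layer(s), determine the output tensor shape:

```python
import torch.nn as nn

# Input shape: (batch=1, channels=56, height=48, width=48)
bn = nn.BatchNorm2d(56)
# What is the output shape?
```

Input: (1, 56, 48, 48) -> Output: (1, 56, 48, 48)

Answer: (1, 56, 48, 48)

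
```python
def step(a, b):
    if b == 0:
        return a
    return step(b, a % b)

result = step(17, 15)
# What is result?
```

step(17, 15) -> step(15, 2) -> step(2, 1) -> step(1, 0) -> 1

Answer: 1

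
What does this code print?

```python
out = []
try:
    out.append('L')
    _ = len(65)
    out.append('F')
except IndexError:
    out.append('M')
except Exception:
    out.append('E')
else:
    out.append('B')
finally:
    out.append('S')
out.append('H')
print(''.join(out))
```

Execution trace: 'L' (try body) → 'E' (except Exception) → 'S' (finally) → 'H' (after the try/except). Output: LESH

Answer: LESH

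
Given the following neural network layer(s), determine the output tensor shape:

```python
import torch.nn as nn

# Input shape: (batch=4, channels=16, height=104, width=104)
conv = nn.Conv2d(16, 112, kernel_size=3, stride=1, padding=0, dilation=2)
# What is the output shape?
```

Input: (4, 16, 104, 104) -> Output: (4, 112, 100, 100)

Answer: (4, 112, 100, 100)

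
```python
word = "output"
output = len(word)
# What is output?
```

Trace:
`word = "output"` → word = 'output'
`output = len(word)` → output = 6
So output = 6

Answer: 6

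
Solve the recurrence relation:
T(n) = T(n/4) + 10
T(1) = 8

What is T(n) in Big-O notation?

Each step divides n by 4 and adds 10. After log_4(n) steps we reach T(1)=8. So T(n) = 10·log_4(n) + 8 = O(log n).

Answer: O(log n)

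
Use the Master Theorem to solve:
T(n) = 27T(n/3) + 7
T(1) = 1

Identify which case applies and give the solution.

a=27, b=3, f(n)=7. log_3(27) = 3. Since c=0 < 3, Case 1 applies: T(n) = Θ(n^log_b(a)) = O(n^3).

Answer: O(n^3) - Case 1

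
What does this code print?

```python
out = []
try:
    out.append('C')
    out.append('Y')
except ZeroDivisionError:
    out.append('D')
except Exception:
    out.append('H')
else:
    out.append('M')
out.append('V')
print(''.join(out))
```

Execution trace: 'C' (try body) → 'Y' (try body, no exception) → 'M' (else) → 'V' (after the try/except). Output: CYMV

Answer: CYMV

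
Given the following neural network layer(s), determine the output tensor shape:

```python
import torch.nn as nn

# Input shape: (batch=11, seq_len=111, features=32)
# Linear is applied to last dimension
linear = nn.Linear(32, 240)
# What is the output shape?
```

Input: (11, 111, 32) -> Output: (11, 111, 240)

Answer: (11, 111, 240)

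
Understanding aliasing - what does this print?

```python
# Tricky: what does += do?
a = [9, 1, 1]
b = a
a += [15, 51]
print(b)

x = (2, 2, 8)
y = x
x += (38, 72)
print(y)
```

Key concept: += behavior differs for mutable vs immutable.
Step by step:
`a = [9, 1, 1]` → a = [9, 1, 1]
`b = a` → b = [9, 1, 1] (same object as a)
`a += [15, 51]` → a = [9, 1, 1, 15, 51] (same object as b); b = [9, 1, 1, 15, 51] (same object as a)
`print(b)` → prints [9, 1, 1, 15, 51]
`x = (2, 2, 8)` → x = (2, 2, 8)
`y = x` → y = (2, 2, 8)
`x += (38, 72)` → x = (2, 2, 8, 38, 72)
`print(y)` → prints (2, 2, 8)

Answer:
[9, 1, 1, 15, 51]
(2, 2, 8)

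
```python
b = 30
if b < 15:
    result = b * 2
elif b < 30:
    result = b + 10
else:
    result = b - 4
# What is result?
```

Trace:
`b = 30` → b = 30
`if b < 15: ...` → b < 15 is False, b < 30 is False, take else branch → result = 26
So result = 26

Answer: 26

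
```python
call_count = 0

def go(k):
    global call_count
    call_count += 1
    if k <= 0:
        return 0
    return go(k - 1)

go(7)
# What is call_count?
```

Linear recursion stepping by 1: 8 calls from k=7 down to ≤0.

Answer: 8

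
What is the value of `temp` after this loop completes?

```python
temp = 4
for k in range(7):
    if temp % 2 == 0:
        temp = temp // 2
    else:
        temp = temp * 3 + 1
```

Collatz-style transformation from 4
`temp` takes the values: 4 → 2 → 1 → 4 → 2 → 1 → 4 → 2

Answer: 2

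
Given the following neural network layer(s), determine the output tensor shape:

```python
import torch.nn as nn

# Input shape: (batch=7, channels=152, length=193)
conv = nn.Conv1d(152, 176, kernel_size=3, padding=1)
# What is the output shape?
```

Input: (7, 152, 193) -> Output: (7, 176, 193)

Answer: (7, 176, 193)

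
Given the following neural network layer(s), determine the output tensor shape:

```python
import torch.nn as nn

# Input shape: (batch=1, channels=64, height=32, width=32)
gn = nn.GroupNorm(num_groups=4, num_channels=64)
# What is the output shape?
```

Input: (1, 64, 32, 32) -> Output: (1, 64, 32, 32)

Answer: (1, 64, 32, 32)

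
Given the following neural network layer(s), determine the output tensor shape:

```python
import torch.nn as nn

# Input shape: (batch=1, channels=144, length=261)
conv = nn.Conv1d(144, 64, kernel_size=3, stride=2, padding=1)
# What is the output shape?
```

Input: (1, 144, 261) -> Output: (1, 64, 131)

Answer: (1, 64, 131)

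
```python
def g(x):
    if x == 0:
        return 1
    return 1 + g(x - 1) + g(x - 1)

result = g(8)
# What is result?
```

g(x) = 1 + 2·g(x-1), g(0)=1. Closed form: (1+1)·2^8 - 1 = 511.

Answer: 511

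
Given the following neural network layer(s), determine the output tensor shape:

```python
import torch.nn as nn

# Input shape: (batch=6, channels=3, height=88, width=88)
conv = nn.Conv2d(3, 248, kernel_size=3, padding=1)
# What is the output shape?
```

Input: (6, 3, 88, 88) -> Output: (6, 248, 88, 88)

Answer: (6, 248, 88, 88)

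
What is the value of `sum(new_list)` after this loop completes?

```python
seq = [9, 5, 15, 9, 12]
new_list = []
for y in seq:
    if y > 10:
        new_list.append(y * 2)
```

Sum of doubled values > 10
`new_list` takes the values: [] → [30] → [30, 24]
So `sum(new_list)` = 54

Answer: 54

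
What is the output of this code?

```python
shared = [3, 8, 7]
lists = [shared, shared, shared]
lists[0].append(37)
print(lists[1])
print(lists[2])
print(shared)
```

Key concept: list of same reference.
Step by step:
`shared = [3, 8, 7]` → shared = [3, 8, 7]
`lists = [shared, shared, shared]` → lists = [[3, 8, 7], [3, 8, 7], [3, 8, 7]]
`lists[0].append(37)` → shared = [3, 8, 7, 37]; lists = [[3, 8, 7, 37], [3, 8, 7, 37], [3, 8, 7, 37]]
`print(lists[1])` → prints [3, 8, 7, 37]
`print(lists[2])` → prints [3, 8, 7, 37]
`print(shared)` → prints [3, 8, 7, 37]

Answer:
[3, 8, 7, 37]
[3, 8, 7, 37]
[3, 8, 7, 37]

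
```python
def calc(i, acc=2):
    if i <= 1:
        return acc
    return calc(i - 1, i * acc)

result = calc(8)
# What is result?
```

Accumulator trace (n, acc): (8, 2) -> (7, 16) -> (6, 112) -> (5, 672) -> (4, 3360) -> (3, 13440) -> (2, 40320) -> (1, 80640) -> return 80640

Answer: 80640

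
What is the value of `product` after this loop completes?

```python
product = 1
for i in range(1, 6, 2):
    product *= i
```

Product of 1, 3, 5, ... up to 5
`product` takes the values: 1 → 3 → 15

Answer: 15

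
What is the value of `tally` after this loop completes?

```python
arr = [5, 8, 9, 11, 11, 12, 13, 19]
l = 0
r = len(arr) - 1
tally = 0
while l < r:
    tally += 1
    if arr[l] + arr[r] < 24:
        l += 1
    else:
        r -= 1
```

Steps to find pair summing to 24
`tally` takes the values: 0 → 1 → 2 → 3 → 4 → 5 → 6 → 7

Answer: 7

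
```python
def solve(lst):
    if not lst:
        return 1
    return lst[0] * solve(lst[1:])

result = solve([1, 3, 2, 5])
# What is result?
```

Product over [1, 3, 2, 5] = 1 * 3 * 2 * 5 = 30

Answer: 30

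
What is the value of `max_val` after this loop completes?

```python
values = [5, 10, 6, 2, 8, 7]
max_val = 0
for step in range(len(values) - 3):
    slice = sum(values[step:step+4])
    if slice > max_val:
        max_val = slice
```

Max sum of 4-element window in [5, 10, 6, 2, 8, 7]
`max_val` takes the values: 0 → 23 → 26

Answer: 26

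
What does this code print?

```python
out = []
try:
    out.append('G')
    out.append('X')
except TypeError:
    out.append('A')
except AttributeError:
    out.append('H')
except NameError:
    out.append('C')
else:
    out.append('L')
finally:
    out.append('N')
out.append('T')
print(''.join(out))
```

Execution trace: 'G' (try body) → 'X' (try body, no exception) → 'L' (else) → 'N' (finally) → 'T' (after the try/except). Output: GXLNT

Answer: GXLNT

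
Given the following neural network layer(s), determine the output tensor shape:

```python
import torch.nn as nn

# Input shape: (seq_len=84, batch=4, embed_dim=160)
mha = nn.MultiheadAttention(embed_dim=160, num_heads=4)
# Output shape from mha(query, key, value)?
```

Input: (84, 4, 160) -> Output: (84, 4, 160)

Answer: (84, 4, 160)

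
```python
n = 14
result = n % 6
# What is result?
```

Trace:
`n = 14` → n = 14
`result = n % 6` → result = 2
So result = 2

Answer: 2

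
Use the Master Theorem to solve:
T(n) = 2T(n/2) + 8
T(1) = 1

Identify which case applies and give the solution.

a=2, b=2, f(n)=8. log_2(2) = 1. Since c=0 < 1, Case 1 applies: T(n) = Θ(n^log_b(a)) = O(n).

Answer: O(n) - Case 1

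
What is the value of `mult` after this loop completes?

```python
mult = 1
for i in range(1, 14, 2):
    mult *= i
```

Product of 1, 3, 5, ... up to 13
`mult` takes the values: 1 → 3 → 15 → 105 → 945 → 10395 → 135135

Answer: 135135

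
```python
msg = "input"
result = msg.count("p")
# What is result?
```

Trace:
`msg = "input"` → msg = 'input'
`result = msg.count("p")` → result = 1
So result = 1

Answer: 1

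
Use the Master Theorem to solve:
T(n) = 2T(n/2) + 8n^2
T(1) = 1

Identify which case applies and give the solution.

a=2, b=2, f(n)=8n^2. log_2(2) = 1. Since c=2 > 1 and the regularity condition holds (2(n/2)^2 = (2/2^2)n^2 with 2/2^2 < 1), Case 3 applies: T(n) = Θ(f(n)) = O(n^2).

Answer: O(n^2) - Case 3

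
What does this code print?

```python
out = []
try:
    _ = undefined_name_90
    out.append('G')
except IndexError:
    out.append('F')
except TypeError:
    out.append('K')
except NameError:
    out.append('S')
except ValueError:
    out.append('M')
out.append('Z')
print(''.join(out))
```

Execution trace: 'S' (except NameError) → 'Z' (after the try/except). Output: SZ

Answer: SZ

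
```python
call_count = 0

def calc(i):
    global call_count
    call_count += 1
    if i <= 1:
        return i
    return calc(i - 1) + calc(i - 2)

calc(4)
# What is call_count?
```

Calls(i) = 1 + Calls(i-1) + Calls(i-2); Calls(0)=Calls(1)=1. For i=4 this gives 9.

Answer: 9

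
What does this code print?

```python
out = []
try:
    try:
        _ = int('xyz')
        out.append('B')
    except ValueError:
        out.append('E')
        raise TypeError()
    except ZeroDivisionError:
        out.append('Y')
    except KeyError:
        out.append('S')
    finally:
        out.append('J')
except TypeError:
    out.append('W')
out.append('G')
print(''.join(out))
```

Execution trace: 'E' (inner except ValueError) → 'J' (inner finally) → 'W' (outer except TypeError) → 'G' (after the try/except). Output: EJWG

Answer: EJWG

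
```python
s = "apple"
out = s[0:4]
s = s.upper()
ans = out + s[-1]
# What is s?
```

Trace:
`s = "apple"` → s = 'apple'
`out = s[0:4]` → out = 'appl'
`s = s.upper()` → s = 'APPLE'
`ans = out + s[-1]` → ans = 'applE'
So s = 'APPLE'

Answer: 'APPLE'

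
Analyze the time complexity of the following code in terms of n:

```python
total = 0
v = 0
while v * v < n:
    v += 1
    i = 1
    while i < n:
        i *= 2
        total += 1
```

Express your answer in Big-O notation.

Each loop level contributes: √n × log n. Multiplying the contributions gives O(√n log n).

Answer: O(√n log n)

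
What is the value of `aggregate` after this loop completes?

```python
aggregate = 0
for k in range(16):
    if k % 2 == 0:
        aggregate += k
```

Sum of even numbers 0 to 15
`aggregate` takes the values: 0 → 2 → 6 → 12 → 20 → 30 → 42 → 56

Answer: 56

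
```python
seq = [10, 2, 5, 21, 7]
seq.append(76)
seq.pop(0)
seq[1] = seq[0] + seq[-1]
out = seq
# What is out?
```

Trace:
`seq = [10, 2, 5, 21, 7]` → seq = [10, 2, 5, 21, 7]
`seq.append(76)` → seq = [10, 2, 5, 21, 7, 76]
`seq.pop(0)` → seq = [2, 5, 21, 7, 76]
`seq[1] = seq[0] + seq[-1]` → seq = [2, 78, 21, 7, 76]
`out = seq` → out = [2, 78, 21, 7, 76]
So out = [2, 78, 21, 7, 76]

Answer: [2, 78, 21, 7, 76]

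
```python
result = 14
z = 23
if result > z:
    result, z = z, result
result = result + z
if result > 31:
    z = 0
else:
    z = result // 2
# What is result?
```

Trace:
`result = 14` → result = 14
`z = 23` → z = 23
`if result > z: ...` → result > z is False → no variable changes
`result = result + z` → result = 37
`if result > 31: ...` → result > 31 is True → z = 0
So result = 37

Answer: 37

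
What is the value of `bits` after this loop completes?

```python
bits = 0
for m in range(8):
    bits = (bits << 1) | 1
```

Build 8 consecutive 1-bits: 0b11111111
`bits` takes the values: 0 → 1 → 3 → 7 → 15 → 31 → 63 → 127 → 255

Answer: 255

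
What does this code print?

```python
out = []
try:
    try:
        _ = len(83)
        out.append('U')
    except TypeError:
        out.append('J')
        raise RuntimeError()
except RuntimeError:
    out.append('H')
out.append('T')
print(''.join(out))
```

Execution trace: 'J' (except TypeError) → 'H' (outer except RuntimeError) → 'T' (after the try/except). Output: JHT

Answer: JHT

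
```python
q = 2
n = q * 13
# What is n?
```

Trace:
`q = 2` → q = 2
`n = q * 13` → n = 26
So n = 26

Answer: 26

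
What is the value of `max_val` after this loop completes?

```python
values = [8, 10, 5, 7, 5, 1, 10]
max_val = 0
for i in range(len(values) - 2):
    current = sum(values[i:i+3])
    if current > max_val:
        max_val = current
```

Max sum of 3-element window in [8, 10, 5, 7, 5, 1, 10]
`max_val` takes the values: 0 → 23

Answer: 23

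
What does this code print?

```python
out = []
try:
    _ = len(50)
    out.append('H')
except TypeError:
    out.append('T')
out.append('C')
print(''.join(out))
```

Execution trace: 'T' (except TypeError) → 'C' (after the try/except). Output: TC

Answer: TC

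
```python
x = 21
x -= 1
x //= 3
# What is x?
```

Trace:
`x = 21` → x = 21
`x -= 1` → x = 20
`x //= 3` → x = 6
So x = 6

Answer: 6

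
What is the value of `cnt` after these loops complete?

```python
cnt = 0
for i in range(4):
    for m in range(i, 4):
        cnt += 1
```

Upper triangle: 4 + 3 + ... + 1
`cnt` takes the values: 0 → 1 → 2 → 3 → 4 → 5 → 6 → 7 → 8 → 9 → 10

Answer: 10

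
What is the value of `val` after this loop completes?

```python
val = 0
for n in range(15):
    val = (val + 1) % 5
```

Increment mod 5, 15 times = 0
`val` takes the values: 0 → 1 → 2 → 3 → 4 → 0 → 1 → 2 → 3 → 4 → 0 → 1 → 2 → 3 → 4 → 0

Answer: 0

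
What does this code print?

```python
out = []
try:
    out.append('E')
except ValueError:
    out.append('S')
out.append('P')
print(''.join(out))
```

Execution trace: 'E' (try body, no exception) → 'P' (after the try/except). Output: EP

Answer: EP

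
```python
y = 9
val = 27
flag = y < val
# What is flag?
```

Trace:
`y = 9` → y = 9
`val = 27` → val = 27
`flag = y < val` → flag = True
So flag = True

Answer: True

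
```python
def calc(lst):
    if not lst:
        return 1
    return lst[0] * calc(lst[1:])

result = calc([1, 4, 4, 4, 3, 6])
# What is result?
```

Product over [1, 4, 4, 4, 3, 6] = 1 * 4 * 4 * 4 * 3 * 6 = 1152

Answer: 1152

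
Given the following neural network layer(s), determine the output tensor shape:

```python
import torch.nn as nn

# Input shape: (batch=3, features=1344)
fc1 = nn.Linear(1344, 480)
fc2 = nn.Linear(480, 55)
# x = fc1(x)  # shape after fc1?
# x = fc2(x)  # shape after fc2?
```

Input: (3, 1344) -> after fc1: (3, 480) -> Output: (3, 55)

Answer: (3, 55)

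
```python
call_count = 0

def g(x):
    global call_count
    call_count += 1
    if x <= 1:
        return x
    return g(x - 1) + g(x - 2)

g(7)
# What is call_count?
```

Calls(x) = 1 + Calls(x-1) + Calls(x-2); Calls(0)=Calls(1)=1. For x=7 this gives 41.

Answer: 41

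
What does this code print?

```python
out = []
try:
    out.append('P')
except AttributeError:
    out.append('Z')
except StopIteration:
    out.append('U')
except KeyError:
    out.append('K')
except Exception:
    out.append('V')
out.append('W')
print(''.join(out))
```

Execution trace: 'P' (try body, no exception) → 'W' (after the try/except). Output: PW

Answer: PW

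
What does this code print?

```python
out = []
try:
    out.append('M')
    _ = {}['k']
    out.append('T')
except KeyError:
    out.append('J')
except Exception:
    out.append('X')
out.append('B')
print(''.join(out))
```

Execution trace: 'M' (try body) → 'J' (except KeyError) → 'B' (after the try/except). Output: MJB

Answer: MJB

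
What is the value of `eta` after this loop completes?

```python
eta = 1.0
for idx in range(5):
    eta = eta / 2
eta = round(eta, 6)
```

Halving LR 5 times: 1 / 2^5
`eta` takes the values: 1.0 → 0.5 → 0.25 → 0.125 → 0.0625 → 0.03125

Answer: 0.03125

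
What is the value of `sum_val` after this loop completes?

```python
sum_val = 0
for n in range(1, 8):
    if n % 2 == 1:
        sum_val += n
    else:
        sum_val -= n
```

Add odd, subtract even
`sum_val` takes the values: 0 → 1 → -1 → 2 → -2 → 3 → -3 → 4

Answer: 4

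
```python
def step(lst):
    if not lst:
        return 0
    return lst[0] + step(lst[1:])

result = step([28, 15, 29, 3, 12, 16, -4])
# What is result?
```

28 + 15 + 29 + 3 + 12 + 16 + (-4) + 0 = 99

Answer: 99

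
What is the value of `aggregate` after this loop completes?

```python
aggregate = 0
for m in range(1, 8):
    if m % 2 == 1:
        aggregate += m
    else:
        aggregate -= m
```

Add odd, subtract even
`aggregate` takes the values: 0 → 1 → -1 → 2 → -2 → 3 → -3 → 4

Answer: 4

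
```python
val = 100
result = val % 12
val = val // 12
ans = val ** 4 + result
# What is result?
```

Trace:
`val = 100` → val = 100
`result = val % 12` → result = 4
`val = val // 12` → val = 8
`ans = val ** 4 + result` → ans = 4100
So result = 4

Answer: 4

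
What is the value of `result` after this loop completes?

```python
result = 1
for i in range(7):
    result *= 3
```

3^7 = 2187
`result` takes the values: 1 → 3 → 9 → 27 → 81 → 243 → 729 → 2187

Answer: 2187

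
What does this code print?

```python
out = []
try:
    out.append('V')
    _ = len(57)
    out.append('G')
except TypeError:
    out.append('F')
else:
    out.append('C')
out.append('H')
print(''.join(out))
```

Execution trace: 'V' (try body) → 'F' (except TypeError) → 'H' (after the try/except). Output: VFH

Answer: VFH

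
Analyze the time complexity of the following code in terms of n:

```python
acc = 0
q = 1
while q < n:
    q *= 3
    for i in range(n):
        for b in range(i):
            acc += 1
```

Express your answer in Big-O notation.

Each loop level contributes: log n × n × n. Multiplying the contributions gives O(n^2 log n).

Answer: O(n^2 log n)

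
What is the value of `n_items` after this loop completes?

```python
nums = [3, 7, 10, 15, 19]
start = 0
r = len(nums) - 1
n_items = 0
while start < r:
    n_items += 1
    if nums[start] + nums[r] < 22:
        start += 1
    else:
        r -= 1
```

Steps to find pair summing to 22
`n_items` takes the values: 0 → 1 → 2 → 3 → 4

Answer: 4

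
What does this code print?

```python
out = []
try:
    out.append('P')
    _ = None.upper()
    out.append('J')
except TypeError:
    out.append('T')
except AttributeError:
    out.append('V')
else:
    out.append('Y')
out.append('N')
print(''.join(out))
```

Execution trace: 'P' (try body) → 'V' (except AttributeError) → 'N' (after the try/except). Output: PVN

Answer: PVN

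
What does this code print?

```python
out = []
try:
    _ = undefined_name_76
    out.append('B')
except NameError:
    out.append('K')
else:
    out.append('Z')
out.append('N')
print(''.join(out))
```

Execution trace: 'K' (except NameError) → 'N' (after the try/except). Output: KN

Answer: KN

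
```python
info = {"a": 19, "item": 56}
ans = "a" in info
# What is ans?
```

Trace:
`info = {"a": 19, "item": 56}` → info = {'a': 19, 'item': 56}
`ans = "a" in info` → ans = True
So ans = True

Answer: True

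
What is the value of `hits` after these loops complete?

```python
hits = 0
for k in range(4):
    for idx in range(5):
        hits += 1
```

4 * 5 = 20
`hits` takes the values: 0 → 1 → 2 → 3 → 4 → 5 → 6 → 7 → 8 → 9 → 10 → 11 → 12 → 13 → 14 → 15 → 16 → 17 → 18 → 19 → 20

Answer: 20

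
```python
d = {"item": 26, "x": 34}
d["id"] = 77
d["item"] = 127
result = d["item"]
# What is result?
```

Trace:
`d = {"item": 26, "x": 34}` → d = {'item': 26, 'x': 34}
`d["id"] = 77` → d = {'item': 26, 'x': 34, 'id': 77}
`d["item"] = 127` → d = {'item': 127, 'x': 34, 'id': 77}
`result = d["item"]` → result = 127
So result = 127

Answer: 127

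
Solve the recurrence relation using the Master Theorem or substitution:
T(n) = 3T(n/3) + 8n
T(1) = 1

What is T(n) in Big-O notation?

By Master Theorem: a=3, b=3, f(n)=8n. Since log_3(3) = 1 and f(n) = Θ(n^1), Case 2 applies. T(n) = O(n log n).

Answer: O(n log n)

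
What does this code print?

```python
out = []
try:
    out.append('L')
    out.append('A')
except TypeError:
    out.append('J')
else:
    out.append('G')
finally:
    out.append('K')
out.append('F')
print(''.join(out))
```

Execution trace: 'L' (try body) → 'A' (try body, no exception) → 'G' (else) → 'K' (finally) → 'F' (after the try/except). Output: LAGKF

Answer: LAGKF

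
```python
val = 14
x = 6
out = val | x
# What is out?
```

Trace:
`val = 14` → val = 14
`x = 6` → x = 6
`out = val | x` → out = 14
So out = 14

Answer: 14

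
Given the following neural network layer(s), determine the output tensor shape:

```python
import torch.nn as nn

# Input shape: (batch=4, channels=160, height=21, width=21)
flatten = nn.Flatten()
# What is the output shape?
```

Input: (4, 160, 21, 21) -> Output: (4, 70560)

Answer: (4, 70560)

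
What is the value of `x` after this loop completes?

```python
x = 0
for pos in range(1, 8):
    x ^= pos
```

XOR of 1 to 7
`x` takes the values: 0 → 1 → 3 → 0 → 4 → 1 → 7 → 0

Answer: 0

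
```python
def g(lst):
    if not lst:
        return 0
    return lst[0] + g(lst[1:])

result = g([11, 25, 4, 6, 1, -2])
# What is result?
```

11 + 25 + 4 + 6 + 1 + (-2) + 0 = 45

Answer: 45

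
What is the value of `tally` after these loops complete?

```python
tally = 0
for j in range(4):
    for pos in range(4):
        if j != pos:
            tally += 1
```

4² - 4 (exclude diagonal)
`tally` takes the values: 0 → 1 → 2 → 3 → 4 → 5 → 6 → 7 → 8 → 9 → 10 → 11 → 12

Answer: 12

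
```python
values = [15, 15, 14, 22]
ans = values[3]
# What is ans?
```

Trace:
`values = [15, 15, 14, 22]` → values = [15, 15, 14, 22]
`ans = values[3]` → ans = 22
So ans = 22

Answer: 22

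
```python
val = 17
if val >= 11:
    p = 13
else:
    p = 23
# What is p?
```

Trace:
`val = 17` → val = 17
`if val >= 11: ...` → val >= 11 is True → p = 13
So p = 13

Answer: 13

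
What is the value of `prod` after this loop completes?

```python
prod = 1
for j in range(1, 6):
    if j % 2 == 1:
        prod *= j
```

Product of odd numbers 1 to 5
`prod` takes the values: 1 → 3 → 15

Answer: 15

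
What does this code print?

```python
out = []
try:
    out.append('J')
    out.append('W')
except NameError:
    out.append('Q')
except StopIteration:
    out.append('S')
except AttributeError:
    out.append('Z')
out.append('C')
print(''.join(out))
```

Execution trace: 'J' (try body) → 'W' (try body, no exception) → 'C' (after the try/except). Output: JWC

Answer: JWC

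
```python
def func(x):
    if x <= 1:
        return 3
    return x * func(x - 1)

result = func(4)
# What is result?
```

func(4) = 4 * 3 * 2 * 3 = 72

Answer: 72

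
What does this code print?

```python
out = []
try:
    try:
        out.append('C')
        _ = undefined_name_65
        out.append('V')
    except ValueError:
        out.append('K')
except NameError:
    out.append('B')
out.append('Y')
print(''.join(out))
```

Execution trace: 'C' (try body) → 'B' (outer except NameError) → 'Y' (after the try/except). Output: CBY

Answer: CBY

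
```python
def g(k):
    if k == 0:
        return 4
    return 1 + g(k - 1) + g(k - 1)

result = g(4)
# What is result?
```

g(k) = 1 + 2·g(k-1), g(0)=4. Closed form: (4+1)·2^4 - 1 = 79.

Answer: 79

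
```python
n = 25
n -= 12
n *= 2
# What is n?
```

Trace:
`n = 25` → n = 25
`n -= 12` → n = 13
`n *= 2` → n = 26
So n = 26

Answer: 26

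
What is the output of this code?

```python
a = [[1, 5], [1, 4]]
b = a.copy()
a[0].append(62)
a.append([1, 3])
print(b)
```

Key concept: shallow copy with nested lists.
Step by step:
`a = [[1, 5], [1, 4]]` → a = [[1, 5], [1, 4]]
`b = a.copy()` → b = [[1, 5], [1, 4]]
`a[0].append(62)` → a = [[1, 5, 62], [1, 4]]; b = [[1, 5, 62], [1, 4]]
`a.append([1, 3])` → a = [[1, 5, 62], [1, 4], [1, 3]]
`print(b)` → prints [[1, 5, 62], [1, 4]]

Answer: [[1, 5, 62], [1, 4]]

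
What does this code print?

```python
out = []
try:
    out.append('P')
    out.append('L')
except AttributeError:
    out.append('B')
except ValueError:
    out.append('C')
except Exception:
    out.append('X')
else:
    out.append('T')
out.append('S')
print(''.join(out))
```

Execution trace: 'P' (try body) → 'L' (try body, no exception) → 'T' (else) → 'S' (after the try/except). Output: PLTS

Answer: PLTS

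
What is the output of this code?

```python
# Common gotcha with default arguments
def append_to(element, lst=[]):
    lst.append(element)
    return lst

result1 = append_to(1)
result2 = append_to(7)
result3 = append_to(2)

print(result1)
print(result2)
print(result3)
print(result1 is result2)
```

Key concept: mutable default argument gotcha.
Step by step:
`result1 = append_to(1)` → result1 = [1]
`result2 = append_to(7)` → result1 = [1, 7] (same object as result2); result2 = [1, 7] (same object as result1)
`result3 = append_to(2)` → result1 = [1, 7, 2] (same object as result2, result3); result2 = [1, 7, 2] (same object as result1, result3); result3 = [1, 7, 2] (same object as result1, result2)
`print(result1)` → prints [1, 7, 2]
`print(result2)` → prints [1, 7, 2]
`print(result3)` → prints [1, 7, 2]
`print(result1 is result2)` → prints True

Answer:
[1, 7, 2]
[1, 7, 2]
[1, 7, 2]
True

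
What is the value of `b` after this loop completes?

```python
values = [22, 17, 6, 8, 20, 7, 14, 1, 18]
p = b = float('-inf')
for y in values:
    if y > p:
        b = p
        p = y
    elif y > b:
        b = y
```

Second largest (with repeats) in [22, 17, 6, 8, 20, 7, 14, 1, 18]
`b` takes the values: -inf → 17 → 20

Answer: 20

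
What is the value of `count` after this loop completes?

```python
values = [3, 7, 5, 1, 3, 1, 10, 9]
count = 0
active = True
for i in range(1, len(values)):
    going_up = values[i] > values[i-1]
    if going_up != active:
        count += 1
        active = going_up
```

Count direction changes in [3, 7, 5, 1, 3, 1, 10, 9]
`count` takes the values: 0 → 1 → 2 → 3 → 4 → 5

Answer: 5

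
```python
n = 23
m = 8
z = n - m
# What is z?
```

Trace:
`n = 23` → n = 23
`m = 8` → m = 8
`z = n - m` → z = 15
So z = 15

Answer: 15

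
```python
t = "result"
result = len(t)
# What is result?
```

Trace:
`t = "result"` → t = 'result'
`result = len(t)` → result = 6
So result = 6

Answer: 6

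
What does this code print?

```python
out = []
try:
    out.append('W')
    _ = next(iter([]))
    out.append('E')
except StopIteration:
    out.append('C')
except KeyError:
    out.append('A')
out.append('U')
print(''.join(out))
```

Execution trace: 'W' (try body) → 'C' (except StopIteration) → 'U' (after the try/except). Output: WCU

Answer: WCU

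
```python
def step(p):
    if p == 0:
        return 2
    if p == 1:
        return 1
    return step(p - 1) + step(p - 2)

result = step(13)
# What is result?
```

Build up from base cases: step(0)=2, step(1)=1, step(2)=3, step(3)=4, step(4)=7, step(5)=11, step(6)=18, ..., step(13)=521

Answer: 521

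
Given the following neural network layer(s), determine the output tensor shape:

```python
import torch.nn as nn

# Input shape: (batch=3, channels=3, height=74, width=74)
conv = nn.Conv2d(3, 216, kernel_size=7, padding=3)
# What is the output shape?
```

Input: (3, 3, 74, 74) -> Output: (3, 216, 74, 74)

Answer: (3, 216, 74, 74)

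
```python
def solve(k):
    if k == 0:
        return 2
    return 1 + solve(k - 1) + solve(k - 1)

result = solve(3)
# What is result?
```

solve(k) = 1 + 2·solve(k-1), solve(0)=2. Closed form: (2+1)·2^3 - 1 = 23.

Answer: 23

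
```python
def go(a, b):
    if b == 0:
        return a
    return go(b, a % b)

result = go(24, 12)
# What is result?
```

go(24, 12) -> go(12, 0) -> 12

Answer: 12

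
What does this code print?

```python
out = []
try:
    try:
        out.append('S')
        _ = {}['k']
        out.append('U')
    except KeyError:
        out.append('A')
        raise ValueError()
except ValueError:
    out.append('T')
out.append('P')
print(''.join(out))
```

Execution trace: 'S' (inner try body) → 'A' (inner except KeyError) → 'T' (outer except ValueError) → 'P' (after the try/except). Output: SATP

Answer: SATP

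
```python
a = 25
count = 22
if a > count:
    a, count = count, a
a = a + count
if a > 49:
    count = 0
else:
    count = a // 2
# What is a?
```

Trace:
`a = 25` → a = 25
`count = 22` → count = 22
`if a > count: ...` → a > count is True → a = 22; count = 25
`a = a + count` → a = 47
`if a > 49: ...` → a > 49 is False, take else branch → count = 23
So a = 47

Answer: 47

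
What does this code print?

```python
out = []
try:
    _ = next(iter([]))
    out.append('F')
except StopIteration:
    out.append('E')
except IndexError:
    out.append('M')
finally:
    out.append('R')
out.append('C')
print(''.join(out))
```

Execution trace: 'E' (except StopIteration) → 'R' (finally) → 'C' (after the try/except). Output: ERC

Answer: ERC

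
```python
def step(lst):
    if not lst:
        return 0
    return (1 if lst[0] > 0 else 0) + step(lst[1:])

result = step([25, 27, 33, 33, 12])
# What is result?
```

Count of positive elements in [25, 27, 33, 33, 12] = 5

Answer: 5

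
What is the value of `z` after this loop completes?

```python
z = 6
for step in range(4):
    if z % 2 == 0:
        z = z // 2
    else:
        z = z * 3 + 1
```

Collatz-style transformation from 6
`z` takes the values: 6 → 3 → 10 → 5 → 16

Answer: 16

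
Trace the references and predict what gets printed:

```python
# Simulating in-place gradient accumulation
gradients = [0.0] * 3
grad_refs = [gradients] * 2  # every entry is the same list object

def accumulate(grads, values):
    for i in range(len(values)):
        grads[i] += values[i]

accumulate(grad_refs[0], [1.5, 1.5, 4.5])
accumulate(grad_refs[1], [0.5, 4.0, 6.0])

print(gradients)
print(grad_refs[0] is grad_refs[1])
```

Key concept: gradient accumulation aliasing.
Step by step:
`gradients = [0.0] * 3` → gradients = [0.0, 0.0, 0.0]
`grad_refs = [gradients] * 2` → grad_refs = [[0.0, 0.0, 0.0], [0.0, 0.0, 0.0]]
`accumulate(grad_refs[0], [1.5, 1.5, 4.5])` → gradients = [1.5, 1.5, 4.5]; grad_refs = [[1.5, 1.5, 4.5], [1.5, 1.5, 4.5]]
`accumulate(grad_refs[1], [0.5, 4.0, 6.0])` → gradients = [2.0, 5.5, 10.5]; grad_refs = [[2.0, 5.5, 10.5], [2.0, 5.5, 10.5]]
`print(gradients)` → prints [2.0, 5.5, 10.5]
`print(grad_refs[0] is grad_refs[1])` → prints True

Answer:
[2.0, 5.5, 10.5]
True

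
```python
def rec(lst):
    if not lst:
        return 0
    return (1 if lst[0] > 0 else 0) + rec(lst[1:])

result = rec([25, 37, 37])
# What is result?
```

Count of positive elements in [25, 37, 37] = 3

Answer: 3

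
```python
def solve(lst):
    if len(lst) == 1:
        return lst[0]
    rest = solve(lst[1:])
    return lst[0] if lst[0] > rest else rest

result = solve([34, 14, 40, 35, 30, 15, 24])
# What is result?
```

Recursive max over [34, 14, 40, 35, 30, 15, 24] = 40

Answer: 40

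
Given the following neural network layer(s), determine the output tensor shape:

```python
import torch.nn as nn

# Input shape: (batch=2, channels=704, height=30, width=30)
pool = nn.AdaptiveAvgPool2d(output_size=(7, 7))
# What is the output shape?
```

Input: (2, 704, 30, 30) -> Output: (2, 704, 7, 7)

Answer: (2, 704, 7, 7)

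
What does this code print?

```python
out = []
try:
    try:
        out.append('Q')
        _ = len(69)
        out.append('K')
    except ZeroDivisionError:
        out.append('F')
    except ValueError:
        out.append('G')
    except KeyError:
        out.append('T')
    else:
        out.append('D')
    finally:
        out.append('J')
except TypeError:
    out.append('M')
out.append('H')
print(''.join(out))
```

Execution trace: 'Q' (try body) → 'J' (finally) → 'M' (outer except TypeError) → 'H' (after the try/except). Output: QJMH

Answer: QJMH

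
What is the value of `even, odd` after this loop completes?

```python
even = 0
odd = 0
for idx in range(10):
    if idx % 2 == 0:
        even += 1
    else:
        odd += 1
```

Count evens and odds in range(10)
`even, odd` takes the values: (0, 0) → (1, 0) → (1, 1) → (2, 1) → (2, 2) → (3, 2) → (3, 3) → (4, 3) → (4, 4) → (5, 4) → (5, 5)

Answer: 5, 5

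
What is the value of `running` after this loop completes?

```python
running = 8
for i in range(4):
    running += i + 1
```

Start at 8, add 1 to 4 = 18
`running` takes the values: 8 → 9 → 11 → 14 → 18

Answer: 18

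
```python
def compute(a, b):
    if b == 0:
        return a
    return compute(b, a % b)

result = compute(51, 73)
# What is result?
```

compute(51, 73) -> compute(73, 51) -> compute(51, 22) -> compute(22, 7) -> compute(7, 1) -> compute(1, 0) -> 1

Answer: 1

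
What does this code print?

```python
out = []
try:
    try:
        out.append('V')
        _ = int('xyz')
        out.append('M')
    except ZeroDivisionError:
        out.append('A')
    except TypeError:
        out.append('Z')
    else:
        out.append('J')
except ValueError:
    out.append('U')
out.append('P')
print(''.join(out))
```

Execution trace: 'V' (try body) → 'U' (outer except ValueError) → 'P' (after the try/except). Output: VUP

Answer: VUP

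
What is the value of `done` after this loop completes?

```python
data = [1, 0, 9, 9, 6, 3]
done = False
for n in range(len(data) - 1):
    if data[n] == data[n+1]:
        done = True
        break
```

Check consecutive duplicates in [1, 0, 9, 9, 6, 3]
`done` takes the values: False → True

Answer: True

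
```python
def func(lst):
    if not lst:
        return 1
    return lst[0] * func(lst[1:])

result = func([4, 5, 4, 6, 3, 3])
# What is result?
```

Product over [4, 5, 4, 6, 3, 3] = 4 * 5 * 4 * 6 * 3 * 3 = 4320

Answer: 4320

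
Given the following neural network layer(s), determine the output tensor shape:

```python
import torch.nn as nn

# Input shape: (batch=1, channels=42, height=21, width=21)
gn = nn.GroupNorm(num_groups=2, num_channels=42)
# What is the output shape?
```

Input: (1, 42, 21, 21) -> Output: (1, 42, 21, 21)

Answer: (1, 42, 21, 21)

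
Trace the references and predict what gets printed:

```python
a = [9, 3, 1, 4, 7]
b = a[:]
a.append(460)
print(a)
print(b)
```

Key concept: slice [:] creates copy.
Step by step:
`a = [9, 3, 1, 4, 7]` → a = [9, 3, 1, 4, 7]
`b = a[:]` → b = [9, 3, 1, 4, 7]
`a.append(460)` → a = [9, 3, 1, 4, 7, 460]
`print(a)` → prints [9, 3, 1, 4, 7, 460]
`print(b)` → prints [9, 3, 1, 4, 7]

Answer:
[9, 3, 1, 4, 7, 460]
[9, 3, 1, 4, 7]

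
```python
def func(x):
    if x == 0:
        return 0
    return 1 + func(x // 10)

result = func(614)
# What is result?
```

Count of digits of 614: 3

Answer: 3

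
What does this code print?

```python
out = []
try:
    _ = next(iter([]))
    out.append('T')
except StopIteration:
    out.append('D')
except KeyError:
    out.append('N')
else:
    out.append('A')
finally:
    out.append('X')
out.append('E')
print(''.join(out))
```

Execution trace: 'D' (except StopIteration) → 'X' (finally) → 'E' (after the try/except). Output: DXE

Answer: DXE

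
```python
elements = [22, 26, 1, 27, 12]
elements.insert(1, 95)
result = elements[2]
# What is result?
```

Trace:
`elements = [22, 26, 1, 27, 12]` → elements = [22, 26, 1, 27, 12]
`elements.insert(1, 95)` → elements = [22, 95, 26, 1, 27, 12]
`result = elements[2]` → result = 26
So result = 26

Answer: 26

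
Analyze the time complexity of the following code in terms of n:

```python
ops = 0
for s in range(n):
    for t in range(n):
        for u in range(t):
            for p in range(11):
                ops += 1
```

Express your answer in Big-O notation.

Each loop level contributes: n × n × n × 1. Multiplying the contributions gives O(n^3).

Answer: O(n^3)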